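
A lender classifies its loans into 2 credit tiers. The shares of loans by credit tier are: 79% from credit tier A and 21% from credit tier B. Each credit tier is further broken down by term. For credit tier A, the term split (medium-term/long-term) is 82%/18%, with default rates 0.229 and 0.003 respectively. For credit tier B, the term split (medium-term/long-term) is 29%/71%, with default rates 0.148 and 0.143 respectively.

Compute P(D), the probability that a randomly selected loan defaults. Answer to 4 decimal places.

P(D|A) = 0.82·0.229 + 0.18·0.003 = 0.18778 + 0.00054 = 0.18832
P(D|B) = 0.29·0.148 + 0.71·0.143 = 0.04292 + 0.10153 = 0.14445
Then overall,
P(D) = 0.79·0.18832 + 0.21·0.14445
      = 0.1487728 + 0.0303345 = 0.1791073

0.1791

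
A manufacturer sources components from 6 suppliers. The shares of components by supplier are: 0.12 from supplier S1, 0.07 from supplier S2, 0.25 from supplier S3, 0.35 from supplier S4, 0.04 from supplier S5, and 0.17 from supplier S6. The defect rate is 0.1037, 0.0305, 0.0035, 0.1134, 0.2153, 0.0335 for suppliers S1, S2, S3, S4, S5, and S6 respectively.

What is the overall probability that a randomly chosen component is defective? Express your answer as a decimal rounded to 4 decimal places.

P(D) ≈ 0.0695

Summing over the partition,
P(D) = P(D|S1)·P(S1) + P(D|S2)·P(S2) + P(D|S3)·P(S3) + P(D|S4)·P(S4) + P(D|S5)·P(S5) + P(D|S6)·P(S6)
      = 0.1037·0.12 + 0.0305·0.07 + 0.0035·0.25 + 0.1134·0.35 + 0.2153·0.04 + 0.0335·0.17
      = 0.012444 + 0.002135 + 0.000875 + 0.03969 + 0.008612 + 0.005695 = 0.069451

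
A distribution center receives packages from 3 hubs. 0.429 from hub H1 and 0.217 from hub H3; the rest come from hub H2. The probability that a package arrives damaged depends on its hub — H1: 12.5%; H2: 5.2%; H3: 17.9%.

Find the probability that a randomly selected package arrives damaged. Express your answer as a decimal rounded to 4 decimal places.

P(H2) = 1 − (0.429 + 0.217) = 0.354.
By the law of total probability,
P(D) = P(D|H1)·P(H1) + P(D|H2)·P(H2) + P(D|H3)·P(H3)
      = 0.125·0.429 + 0.052·0.354 + 0.179·0.217
      = 0.053625 + 0.018408 + 0.038843 = 0.110876

0.1109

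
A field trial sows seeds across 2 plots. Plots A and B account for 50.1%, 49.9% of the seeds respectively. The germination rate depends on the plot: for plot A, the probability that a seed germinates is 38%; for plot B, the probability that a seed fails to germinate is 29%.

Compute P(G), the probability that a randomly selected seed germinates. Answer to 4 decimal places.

P(G|B) = 1 − 0.29 = 0.71.
P(G) = P(G|A)·P(A) + P(G|B)·P(B)
      = 0.38·0.501 + 0.71·0.499
      = 0.19038 + 0.35429 = 0.54467

0.5447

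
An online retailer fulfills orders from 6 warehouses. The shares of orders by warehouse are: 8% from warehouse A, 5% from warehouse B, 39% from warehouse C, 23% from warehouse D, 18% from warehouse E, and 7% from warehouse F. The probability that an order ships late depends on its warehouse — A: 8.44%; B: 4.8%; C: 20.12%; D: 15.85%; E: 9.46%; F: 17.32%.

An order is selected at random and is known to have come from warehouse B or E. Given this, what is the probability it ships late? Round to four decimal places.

Let S = {B, E}.
P(S) = 0.05 + 0.18 = 0.23.
P(L ∩ S) = 0.048·0.05 + 0.0946·0.18 = 0.0024 + 0.017028 = 0.019428.
P(L | S) = 0.019428 / 0.23 = 0.084470…

0.0845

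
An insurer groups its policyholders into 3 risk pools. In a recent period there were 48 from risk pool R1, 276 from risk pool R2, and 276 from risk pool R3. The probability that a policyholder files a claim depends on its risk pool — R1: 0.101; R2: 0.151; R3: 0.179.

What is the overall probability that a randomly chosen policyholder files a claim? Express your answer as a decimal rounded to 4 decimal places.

Total: 48 + 276 + 276 = 600.
P(R1) = 48/600 = 0.08. P(R2) = 276/600 = 0.46. P(R3) = 276/600 = 0.46.
P(C) = P(C|R1)·P(R1) + P(C|R2)·P(R2) + P(C|R3)·P(R3)
      = 0.101·0.08 + 0.151·0.46 + 0.179·0.46
      = 0.00808 + 0.06946 + 0.08234 = 0.15988

0.1599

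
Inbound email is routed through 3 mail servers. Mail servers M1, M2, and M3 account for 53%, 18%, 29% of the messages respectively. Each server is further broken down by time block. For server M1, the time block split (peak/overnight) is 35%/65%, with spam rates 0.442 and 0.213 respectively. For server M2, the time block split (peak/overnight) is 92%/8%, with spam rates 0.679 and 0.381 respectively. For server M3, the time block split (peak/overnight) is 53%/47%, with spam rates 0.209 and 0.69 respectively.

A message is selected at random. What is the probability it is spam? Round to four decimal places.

P(S) ≈ 0.3995

P(S|M1) = 0.35·0.442 + 0.65·0.213 = 0.1547 + 0.13845 = 0.29315
P(S|M2) = 0.92·0.679 + 0.08·0.381 = 0.62468 + 0.03048 = 0.65516
P(S|M3) = 0.53·0.209 + 0.47·0.69 = 0.11077 + 0.3243 = 0.43507
Then overall,
P(S) = 0.53·0.29315 + 0.18·0.65516 + 0.29·0.43507
      = 0.1553695 + 0.1179288 + 0.1261703 = 0.3994686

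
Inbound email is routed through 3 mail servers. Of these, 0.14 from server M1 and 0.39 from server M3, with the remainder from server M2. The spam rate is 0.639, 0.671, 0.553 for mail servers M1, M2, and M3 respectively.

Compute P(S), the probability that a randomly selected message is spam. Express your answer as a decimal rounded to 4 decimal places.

P(S) ≈ 0.6205

P(M2) = 1 − (0.14 + 0.39) = 0.47.
P(S) = P(S|M1)·P(M1) + P(S|M2)·P(M2) + P(S|M3)·P(M3)
      = 0.639·0.14 + 0.671·0.47 + 0.553·0.39
      = 0.08946 + 0.31537 + 0.21567 = 0.6205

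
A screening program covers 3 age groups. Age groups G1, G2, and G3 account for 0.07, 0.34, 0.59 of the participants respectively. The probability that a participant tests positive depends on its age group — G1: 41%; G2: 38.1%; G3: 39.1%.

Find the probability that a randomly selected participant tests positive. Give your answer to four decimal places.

0.3889

Using total probability over the partition,
P(T) = P(T|G1)·P(G1) + P(T|G2)·P(G2) + P(T|G3)·P(G3)
      = 0.41·0.07 + 0.381·0.34 + 0.391·0.59
      = 0.0287 + 0.12954 + 0.23069 = 0.38893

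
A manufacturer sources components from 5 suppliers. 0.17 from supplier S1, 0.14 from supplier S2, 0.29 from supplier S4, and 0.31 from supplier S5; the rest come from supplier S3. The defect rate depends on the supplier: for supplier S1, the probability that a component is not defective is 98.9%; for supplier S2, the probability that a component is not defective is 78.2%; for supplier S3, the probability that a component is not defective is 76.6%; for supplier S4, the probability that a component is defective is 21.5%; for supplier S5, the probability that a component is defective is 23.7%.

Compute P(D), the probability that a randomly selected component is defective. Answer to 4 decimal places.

0.1893

P(S3) = 1 − (0.17 + 0.14 + 0.29 + 0.31) = 0.09.
P(D|S1) = 1 − 0.989 = 0.011.
P(D|S2) = 1 − 0.782 = 0.218.
P(D|S3) = 1 − 0.766 = 0.234.
Using total probability over the partition,
P(D) = P(D|S1)·P(S1) + P(D|S2)·P(S2) + P(D|S3)·P(S3) + P(D|S4)·P(S4) + P(D|S5)·P(S5)
      = 0.011·0.17 + 0.218·0.14 + 0.234·0.09 + 0.215·0.29 + 0.237·0.31
      = 0.00187 + 0.03052 + 0.02106 + 0.06235 + 0.07347 = 0.18927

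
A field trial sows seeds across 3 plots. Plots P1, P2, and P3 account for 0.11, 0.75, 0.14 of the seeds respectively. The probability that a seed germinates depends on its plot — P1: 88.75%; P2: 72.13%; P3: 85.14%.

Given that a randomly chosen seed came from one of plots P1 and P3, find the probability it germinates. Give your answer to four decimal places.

P(G|S) ≈ 0.8673

Let S = {P1, P3}.
P(S) = 0.11 + 0.14 = 0.25.
P(G ∩ S) = 0.8875·0.11 + 0.8514·0.14 = 0.097625 + 0.119196 = 0.216821.
P(G | S) = 0.216821 / 0.25 = 0.867284…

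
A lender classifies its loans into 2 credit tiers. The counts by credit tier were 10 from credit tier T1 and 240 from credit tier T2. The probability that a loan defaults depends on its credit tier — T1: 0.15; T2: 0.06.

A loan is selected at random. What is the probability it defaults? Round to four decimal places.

Total: 10 + 240 = 250.
P(T1) = 10/250 = 0.04. P(T2) = 240/250 = 0.96.
P(D) = P(D|T1)·P(T1) + P(D|T2)·P(T2)
      = 0.15·0.04 + 0.06·0.96
      = 0.006 + 0.0576 = 0.0636

P(D) ≈ 0.0636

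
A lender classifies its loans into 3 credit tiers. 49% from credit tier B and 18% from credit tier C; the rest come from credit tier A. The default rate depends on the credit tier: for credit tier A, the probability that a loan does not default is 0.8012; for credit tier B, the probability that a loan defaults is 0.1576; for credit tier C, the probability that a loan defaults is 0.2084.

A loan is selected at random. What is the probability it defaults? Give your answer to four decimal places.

P(A) = 1 − (0.49 + 0.18) = 0.33.
P(D|A) = 1 − 0.8012 = 0.1988.
Using total probability over the partition,
P(D) = P(D|A)·P(A) + P(D|B)·P(B) + P(D|C)·P(C)
      = 0.1988·0.33 + 0.1576·0.49 + 0.2084·0.18
      = 0.065604 + 0.077224 + 0.037512 = 0.18034

0.1803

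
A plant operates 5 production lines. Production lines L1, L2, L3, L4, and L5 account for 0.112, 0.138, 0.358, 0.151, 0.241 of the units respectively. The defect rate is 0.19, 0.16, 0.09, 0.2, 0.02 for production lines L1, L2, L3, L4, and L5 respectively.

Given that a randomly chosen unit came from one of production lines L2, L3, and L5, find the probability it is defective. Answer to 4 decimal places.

Let S = {L2, L3, L5}.
P(S) = 0.138 + 0.358 + 0.241 = 0.737.
P(D ∩ S) = 0.16·0.138 + 0.09·0.358 + 0.02·0.241 = 0.02208 + 0.03222 + 0.00482 = 0.05912.
P(D | S) = 0.05912 / 0.737 = 0.080217…

P(D|S) ≈ 0.0802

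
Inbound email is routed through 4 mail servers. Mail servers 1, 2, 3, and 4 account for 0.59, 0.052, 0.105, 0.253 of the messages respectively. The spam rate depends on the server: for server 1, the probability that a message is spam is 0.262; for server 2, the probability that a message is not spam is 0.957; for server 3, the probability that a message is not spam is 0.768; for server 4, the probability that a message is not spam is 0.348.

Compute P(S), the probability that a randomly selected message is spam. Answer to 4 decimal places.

0.3461

P(S|2) = 1 − 0.957 = 0.043.
P(S|3) = 1 − 0.768 = 0.232.
P(S|4) = 1 − 0.348 = 0.652.
P(S) = P(S|1)·P(1) + P(S|2)·P(2) + P(S|3)·P(3) + P(S|4)·P(4)
      = 0.262·0.59 + 0.043·0.052 + 0.232·0.105 + 0.652·0.253
      = 0.15458 + 0.002236 + 0.02436 + 0.164956 = 0.346132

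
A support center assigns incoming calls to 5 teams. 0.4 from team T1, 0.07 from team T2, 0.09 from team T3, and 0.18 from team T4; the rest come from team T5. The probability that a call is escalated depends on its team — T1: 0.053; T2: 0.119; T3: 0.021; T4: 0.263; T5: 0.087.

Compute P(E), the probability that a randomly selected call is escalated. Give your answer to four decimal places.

P(T5) = 1 − (0.4 + 0.07 + 0.09 + 0.18) = 0.26.
P(E) = P(E|T1)·P(T1) + P(E|T2)·P(T2) + P(E|T3)·P(T3) + P(E|T4)·P(T4) + P(E|T5)·P(T5)
      = 0.053·0.4 + 0.119·0.07 + 0.021·0.09 + 0.263·0.18 + 0.087·0.26
      = 0.0212 + 0.00833 + 0.00189 + 0.04734 + 0.02262 = 0.10138

0.1014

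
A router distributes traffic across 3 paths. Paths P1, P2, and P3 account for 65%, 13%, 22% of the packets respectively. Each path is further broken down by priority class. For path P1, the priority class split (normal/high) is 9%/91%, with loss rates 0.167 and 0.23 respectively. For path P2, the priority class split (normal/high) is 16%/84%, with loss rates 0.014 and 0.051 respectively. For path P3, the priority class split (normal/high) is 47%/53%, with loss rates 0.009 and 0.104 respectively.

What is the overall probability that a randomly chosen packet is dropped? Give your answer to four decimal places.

P(L|P1) = 0.09·0.167 + 0.91·0.23 = 0.01503 + 0.2093 = 0.22433
P(L|P2) = 0.16·0.014 + 0.84·0.051 = 0.00224 + 0.04284 = 0.04508
P(L|P3) = 0.47·0.009 + 0.53·0.104 = 0.00423 + 0.05512 = 0.05935
By total probability over the outer partition,
P(L) = 0.65·0.22433 + 0.13·0.04508 + 0.22·0.05935
      = 0.1458145 + 0.0058604 + 0.013057 = 0.1647319

P(L) ≈ 0.1647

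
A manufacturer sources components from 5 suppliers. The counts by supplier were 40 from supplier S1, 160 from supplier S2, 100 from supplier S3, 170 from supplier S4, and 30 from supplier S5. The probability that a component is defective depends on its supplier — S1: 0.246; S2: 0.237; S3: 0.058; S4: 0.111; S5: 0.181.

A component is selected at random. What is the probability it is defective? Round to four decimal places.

Total: 40 + 160 + 100 + 170 + 30 = 500.
P(S1) = 40/500 = 0.08. P(S2) = 160/500 = 0.32. P(S3) = 100/500 = 0.2. P(S4) = 170/500 = 0.34. P(S5) = 30/500 = 0.06.
P(D) = P(D|S1)·P(S1) + P(D|S2)·P(S2) + P(D|S3)·P(S3) + P(D|S4)·P(S4) + P(D|S5)·P(S5)
      = 0.246·0.08 + 0.237·0.32 + 0.058·0.2 + 0.111·0.34 + 0.181·0.06
      = 0.01968 + 0.07584 + 0.0116 + 0.03774 + 0.01086 = 0.15572

P(D) ≈ 0.1557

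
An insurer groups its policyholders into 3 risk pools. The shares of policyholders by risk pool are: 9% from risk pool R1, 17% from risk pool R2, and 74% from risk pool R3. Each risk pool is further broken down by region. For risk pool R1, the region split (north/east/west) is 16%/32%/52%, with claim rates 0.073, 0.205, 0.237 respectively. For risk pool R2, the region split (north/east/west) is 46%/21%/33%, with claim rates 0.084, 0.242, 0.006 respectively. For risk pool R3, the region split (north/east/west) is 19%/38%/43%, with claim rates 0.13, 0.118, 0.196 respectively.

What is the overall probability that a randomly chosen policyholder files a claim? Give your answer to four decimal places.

P(C) ≈ 0.1474

P(C|R1) = 0.16·0.073 + 0.32·0.205 + 0.52·0.237 = 0.01168 + 0.0656 + 0.12324 = 0.20052
P(C|R2) = 0.46·0.084 + 0.21·0.242 + 0.33·0.006 = 0.03864 + 0.05082 + 0.00198 = 0.09144
P(C|R3) = 0.19·0.13 + 0.38·0.118 + 0.43·0.196 = 0.0247 + 0.04484 + 0.08428 = 0.15382
Then overall,
P(C) = 0.09·0.20052 + 0.17·0.09144 + 0.74·0.15382
      = 0.0180468 + 0.0155448 + 0.1138268 = 0.1474184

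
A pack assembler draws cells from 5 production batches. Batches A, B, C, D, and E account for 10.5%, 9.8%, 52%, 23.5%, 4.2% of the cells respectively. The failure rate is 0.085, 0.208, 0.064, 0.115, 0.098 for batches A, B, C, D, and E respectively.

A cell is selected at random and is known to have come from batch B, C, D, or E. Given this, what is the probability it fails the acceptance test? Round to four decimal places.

0.0948

Let S = {B, C, D, E}.
P(S) = 0.098 + 0.52 + 0.235 + 0.042 = 0.895.
P(F ∩ S) = 0.208·0.098 + 0.064·0.52 + 0.115·0.235 + 0.098·0.042 = 0.020384 + 0.03328 + 0.027025 + 0.004116 = 0.084805.
P(F | S) = 0.084805 / 0.895 = 0.094754…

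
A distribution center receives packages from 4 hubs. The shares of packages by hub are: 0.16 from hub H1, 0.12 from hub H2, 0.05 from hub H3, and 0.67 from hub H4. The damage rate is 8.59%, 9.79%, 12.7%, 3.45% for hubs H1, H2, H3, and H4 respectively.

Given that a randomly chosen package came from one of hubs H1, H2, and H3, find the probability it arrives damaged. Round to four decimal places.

Let S = {H1, H2, H3}.
P(S) = 0.16 + 0.12 + 0.05 = 0.33.
P(D ∩ S) = 0.0859·0.16 + 0.0979·0.12 + 0.127·0.05 = 0.013744 + 0.011748 + 0.00635 = 0.031842.
P(D | S) = 0.031842 / 0.33 = 0.096491…

0.0965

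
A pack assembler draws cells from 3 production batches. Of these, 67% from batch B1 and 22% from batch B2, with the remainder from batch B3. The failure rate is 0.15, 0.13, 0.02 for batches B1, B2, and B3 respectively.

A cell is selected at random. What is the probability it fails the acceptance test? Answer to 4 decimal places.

0.1313

P(B3) = 1 − (0.67 + 0.22) = 0.11.
P(F) = P(F|B1)·P(B1) + P(F|B2)·P(B2) + P(F|B3)·P(B3)
      = 0.15·0.67 + 0.13·0.22 + 0.02·0.11
      = 0.1005 + 0.0286 + 0.0022 = 0.1313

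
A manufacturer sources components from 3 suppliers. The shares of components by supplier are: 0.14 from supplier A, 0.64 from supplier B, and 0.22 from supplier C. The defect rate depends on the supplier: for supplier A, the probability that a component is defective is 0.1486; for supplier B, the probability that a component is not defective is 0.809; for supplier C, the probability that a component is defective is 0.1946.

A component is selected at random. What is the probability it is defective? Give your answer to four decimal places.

0.1859

P(D|B) = 1 − 0.809 = 0.191.
P(D) = P(D|A)·P(A) + P(D|B)·P(B) + P(D|C)·P(C)
      = 0.1486·0.14 + 0.191·0.64 + 0.1946·0.22
      = 0.020804 + 0.12224 + 0.042812 = 0.185856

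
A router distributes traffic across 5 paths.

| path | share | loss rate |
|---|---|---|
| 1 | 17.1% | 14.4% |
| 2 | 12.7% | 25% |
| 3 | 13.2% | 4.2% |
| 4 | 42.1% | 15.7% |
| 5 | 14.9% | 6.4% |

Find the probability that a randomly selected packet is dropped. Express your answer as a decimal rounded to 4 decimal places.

Using total probability over the partition,
P(L) = P(L|1)·P(1) + P(L|2)·P(2) + P(L|3)·P(3) + P(L|4)·P(4) + P(L|5)·P(5)
      = 0.144·0.171 + 0.25·0.127 + 0.042·0.132 + 0.157·0.421 + 0.064·0.149
      = 0.024624 + 0.03175 + 0.005544 + 0.066097 + 0.009536 = 0.137551

P(L) ≈ 0.1376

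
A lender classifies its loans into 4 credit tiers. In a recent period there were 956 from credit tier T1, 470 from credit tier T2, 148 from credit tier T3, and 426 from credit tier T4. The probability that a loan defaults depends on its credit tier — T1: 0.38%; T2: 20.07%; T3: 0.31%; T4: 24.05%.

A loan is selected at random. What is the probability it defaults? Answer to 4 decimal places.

Total: 956 + 470 + 148 + 426 = 2000.
P(T1) = 956/2000 = 0.478. P(T2) = 470/2000 = 0.235. P(T3) = 148/2000 = 0.074. P(T4) = 426/2000 = 0.213.
By the law of total probability,
P(D) = P(D|T1)·P(T1) + P(D|T2)·P(T2) + P(D|T3)·P(T3) + P(D|T4)·P(T4)
      = 0.0038·0.478 + 0.2007·0.235 + 0.0031·0.074 + 0.2405·0.213
      = 0.0018164 + 0.0471645 + 0.0002294 + 0.0512265 = 0.1004368

0.1004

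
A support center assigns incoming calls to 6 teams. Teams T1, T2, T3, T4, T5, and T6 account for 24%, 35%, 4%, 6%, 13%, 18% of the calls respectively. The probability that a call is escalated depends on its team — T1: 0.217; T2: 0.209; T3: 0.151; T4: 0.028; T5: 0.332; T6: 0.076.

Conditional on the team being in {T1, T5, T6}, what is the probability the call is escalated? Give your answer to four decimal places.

Let S = {T1, T5, T6}.
P(S) = 0.24 + 0.13 + 0.18 = 0.55.
P(E ∩ S) = 0.217·0.24 + 0.332·0.13 + 0.076·0.18 = 0.05208 + 0.04316 + 0.01368 = 0.10892.
P(E | S) = 0.10892 / 0.55 = 0.198036…

P(E|S) ≈ 0.1980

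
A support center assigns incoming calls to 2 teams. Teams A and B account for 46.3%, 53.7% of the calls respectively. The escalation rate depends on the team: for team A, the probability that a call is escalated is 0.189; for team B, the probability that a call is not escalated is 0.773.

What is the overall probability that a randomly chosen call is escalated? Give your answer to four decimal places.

P(E) ≈ 0.2094

P(E|B) = 1 − 0.773 = 0.227.
P(E) = P(E|A)·P(A) + P(E|B)·P(B)
      = 0.189·0.463 + 0.227·0.537
      = 0.087507 + 0.121899 = 0.209406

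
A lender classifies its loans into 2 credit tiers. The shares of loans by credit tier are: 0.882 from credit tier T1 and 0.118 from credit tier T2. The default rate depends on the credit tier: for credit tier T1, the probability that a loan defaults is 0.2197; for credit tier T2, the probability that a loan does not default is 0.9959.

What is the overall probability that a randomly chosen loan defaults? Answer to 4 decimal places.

0.1943

P(D|T2) = 1 − 0.9959 = 0.0041.
By the law of total probability,
P(D) = P(D|T1)·P(T1) + P(D|T2)·P(T2)
      = 0.2197·0.882 + 0.0041·0.118
      = 0.1937754 + 0.0004838 = 0.1942592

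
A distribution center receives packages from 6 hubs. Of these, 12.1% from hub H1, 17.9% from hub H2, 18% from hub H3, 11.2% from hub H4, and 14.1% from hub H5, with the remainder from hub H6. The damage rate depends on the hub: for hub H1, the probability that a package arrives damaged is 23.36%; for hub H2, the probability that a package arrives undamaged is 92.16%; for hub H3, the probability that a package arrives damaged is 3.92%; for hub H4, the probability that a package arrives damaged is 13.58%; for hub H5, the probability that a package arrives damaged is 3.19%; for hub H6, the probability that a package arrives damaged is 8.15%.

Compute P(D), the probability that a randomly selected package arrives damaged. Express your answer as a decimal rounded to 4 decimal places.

P(H6) = 1 − (0.121 + 0.179 + 0.18 + 0.112 + 0.141) = 0.267.
P(D|H2) = 1 − 0.9216 = 0.0784.
P(D) = P(D|H1)·P(H1) + P(D|H2)·P(H2) + P(D|H3)·P(H3) + P(D|H4)·P(H4) + P(D|H5)·P(H5) + P(D|H6)·P(H6)
      = 0.2336·0.121 + 0.0784·0.179 + 0.0392·0.18 + 0.1358·0.112 + 0.0319·0.141 + 0.0815·0.267
      = 0.0282656 + 0.0140336 + 0.007056 + 0.0152096 + 0.0044979 + 0.0217605 = 0.0908232

0.0908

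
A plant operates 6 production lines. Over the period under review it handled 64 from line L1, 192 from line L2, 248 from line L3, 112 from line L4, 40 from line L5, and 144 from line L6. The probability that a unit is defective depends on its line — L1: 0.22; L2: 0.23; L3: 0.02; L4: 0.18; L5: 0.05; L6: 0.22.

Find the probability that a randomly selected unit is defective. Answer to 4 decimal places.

0.1463

Total: 64 + 192 + 248 + 112 + 40 + 144 = 800.
P(L1) = 64/800 = 0.08. P(L2) = 192/800 = 0.24. P(L3) = 248/800 = 0.31. P(L4) = 112/800 = 0.14. P(L5) = 40/800 = 0.05. P(L6) = 144/800 = 0.18.
P(D) = P(D|L1)·P(L1) + P(D|L2)·P(L2) + P(D|L3)·P(L3) + P(D|L4)·P(L4) + P(D|L5)·P(L5) + P(D|L6)·P(L6)
      = 0.22·0.08 + 0.23·0.24 + 0.02·0.31 + 0.18·0.14 + 0.05·0.05 + 0.22·0.18
      = 0.0176 + 0.0552 + 0.0062 + 0.0252 + 0.0025 + 0.0396 = 0.1463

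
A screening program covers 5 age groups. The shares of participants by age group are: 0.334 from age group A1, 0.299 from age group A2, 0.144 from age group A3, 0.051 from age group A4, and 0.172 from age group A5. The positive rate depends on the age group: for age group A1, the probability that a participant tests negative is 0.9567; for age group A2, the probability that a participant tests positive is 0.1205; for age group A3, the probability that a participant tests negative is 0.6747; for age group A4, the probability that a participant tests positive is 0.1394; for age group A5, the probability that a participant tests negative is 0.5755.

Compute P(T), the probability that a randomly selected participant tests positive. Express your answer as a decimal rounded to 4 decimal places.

P(T|A1) = 1 − 0.9567 = 0.0433.
P(T|A3) = 1 − 0.6747 = 0.3253.
P(T|A5) = 1 − 0.5755 = 0.4245.
By the law of total probability,
P(T) = P(T|A1)·P(A1) + P(T|A2)·P(A2) + P(T|A3)·P(A3) + P(T|A4)·P(A4) + P(T|A5)·P(A5)
      = 0.0433·0.334 + 0.1205·0.299 + 0.3253·0.144 + 0.1394·0.051 + 0.4245·0.172
      = 0.0144622 + 0.0360295 + 0.0468432 + 0.0071094 + 0.073014 = 0.1774583

P(T) ≈ 0.1775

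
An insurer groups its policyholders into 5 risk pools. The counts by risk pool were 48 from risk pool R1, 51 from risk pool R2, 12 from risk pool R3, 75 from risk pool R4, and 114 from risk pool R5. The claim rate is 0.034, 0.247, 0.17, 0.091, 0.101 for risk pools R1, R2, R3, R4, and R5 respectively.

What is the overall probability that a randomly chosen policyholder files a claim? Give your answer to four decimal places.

0.1154

Total: 48 + 51 + 12 + 75 + 114 = 300.
P(R1) = 48/300 = 0.16. P(R2) = 51/300 = 0.17. P(R3) = 12/300 = 0.04. P(R4) = 75/300 = 0.25. P(R5) = 114/300 = 0.38.
P(C) = P(C|R1)·P(R1) + P(C|R2)·P(R2) + P(C|R3)·P(R3) + P(C|R4)·P(R4) + P(C|R5)·P(R5)
      = 0.034·0.16 + 0.247·0.17 + 0.17·0.04 + 0.091·0.25 + 0.101·0.38
      = 0.00544 + 0.04199 + 0.0068 + 0.02275 + 0.03838 = 0.11536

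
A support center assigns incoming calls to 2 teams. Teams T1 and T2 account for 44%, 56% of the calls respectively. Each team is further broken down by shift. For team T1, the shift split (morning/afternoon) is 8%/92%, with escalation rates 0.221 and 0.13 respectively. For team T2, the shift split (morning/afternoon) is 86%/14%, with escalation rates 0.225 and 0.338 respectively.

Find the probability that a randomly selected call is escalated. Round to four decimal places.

P(E) ≈ 0.1953

P(E|T1) = 0.08·0.221 + 0.92·0.13 = 0.01768 + 0.1196 = 0.13728
P(E|T2) = 0.86·0.225 + 0.14·0.338 = 0.1935 + 0.04732 = 0.24082
By total probability over the outer partition,
P(E) = 0.44·0.13728 + 0.56·0.24082
      = 0.0604032 + 0.1348592 = 0.1952624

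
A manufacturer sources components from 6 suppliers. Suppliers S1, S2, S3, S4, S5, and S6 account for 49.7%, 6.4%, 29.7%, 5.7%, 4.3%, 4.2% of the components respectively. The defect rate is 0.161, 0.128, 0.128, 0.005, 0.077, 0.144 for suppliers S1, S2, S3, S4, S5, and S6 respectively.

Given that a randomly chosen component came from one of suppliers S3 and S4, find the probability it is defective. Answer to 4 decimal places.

Let S = {S3, S4}.
P(S) = 0.297 + 0.057 = 0.354.
P(D ∩ S) = 0.128·0.297 + 0.005·0.057 = 0.038016 + 0.000285 = 0.038301.
P(D | S) = 0.038301 / 0.354 = 0.108195…

0.1082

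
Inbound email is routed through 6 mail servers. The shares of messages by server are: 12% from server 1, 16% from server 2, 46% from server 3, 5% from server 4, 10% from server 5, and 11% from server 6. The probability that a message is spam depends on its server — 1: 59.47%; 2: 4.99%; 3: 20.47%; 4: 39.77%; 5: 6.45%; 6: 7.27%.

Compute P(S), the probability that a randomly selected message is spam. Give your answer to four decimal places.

0.2078

Summing over the partition,
P(S) = P(S|1)·P(1) + P(S|2)·P(2) + P(S|3)·P(3) + P(S|4)·P(4) + P(S|5)·P(5) + P(S|6)·P(6)
      = 0.5947·0.12 + 0.0499·0.16 + 0.2047·0.46 + 0.3977·0.05 + 0.0645·0.1 + 0.0727·0.11
      = 0.071364 + 0.007984 + 0.094162 + 0.019885 + 0.00645 + 0.007997 = 0.207842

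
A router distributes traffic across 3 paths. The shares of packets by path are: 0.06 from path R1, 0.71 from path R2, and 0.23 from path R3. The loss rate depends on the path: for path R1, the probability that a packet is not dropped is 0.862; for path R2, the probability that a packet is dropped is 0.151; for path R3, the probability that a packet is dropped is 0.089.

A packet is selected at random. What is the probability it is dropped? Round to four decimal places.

P(L) ≈ 0.1360

P(L|R1) = 1 − 0.862 = 0.138.
P(L) = P(L|R1)·P(R1) + P(L|R2)·P(R2) + P(L|R3)·P(R3)
      = 0.138·0.06 + 0.151·0.71 + 0.089·0.23
      = 0.00828 + 0.10721 + 0.02047 = 0.13596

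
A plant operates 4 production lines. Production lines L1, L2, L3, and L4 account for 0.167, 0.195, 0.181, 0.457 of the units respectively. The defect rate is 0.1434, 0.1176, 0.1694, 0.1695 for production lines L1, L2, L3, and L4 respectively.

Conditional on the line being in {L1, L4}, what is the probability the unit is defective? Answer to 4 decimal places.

Let S = {L1, L4}.
P(S) = 0.167 + 0.457 = 0.624.
P(D ∩ S) = 0.1434·0.167 + 0.1695·0.457 = 0.0239478 + 0.0774615 = 0.1014093.
P(D | S) = 0.1014093 / 0.624 = 0.162515…

P(D|S) ≈ 0.1625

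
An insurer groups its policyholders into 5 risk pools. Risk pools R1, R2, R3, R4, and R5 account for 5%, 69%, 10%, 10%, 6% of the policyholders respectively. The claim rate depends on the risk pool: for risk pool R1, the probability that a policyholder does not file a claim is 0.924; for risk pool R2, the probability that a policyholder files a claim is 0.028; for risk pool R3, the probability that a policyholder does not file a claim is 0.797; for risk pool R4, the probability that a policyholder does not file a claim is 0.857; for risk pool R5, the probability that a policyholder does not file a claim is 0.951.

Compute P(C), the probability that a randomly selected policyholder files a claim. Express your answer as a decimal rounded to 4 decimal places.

P(C) ≈ 0.0607

P(C|R1) = 1 − 0.924 = 0.076.
P(C|R3) = 1 − 0.797 = 0.203.
P(C|R4) = 1 − 0.857 = 0.143.
P(C|R5) = 1 − 0.951 = 0.049.
P(C) = P(C|R1)·P(R1) + P(C|R2)·P(R2) + P(C|R3)·P(R3) + P(C|R4)·P(R4) + P(C|R5)·P(R5)
      = 0.076·0.05 + 0.028·0.69 + 0.203·0.1 + 0.143·0.1 + 0.049·0.06
      = 0.0038 + 0.01932 + 0.0203 + 0.0143 + 0.00294 = 0.06066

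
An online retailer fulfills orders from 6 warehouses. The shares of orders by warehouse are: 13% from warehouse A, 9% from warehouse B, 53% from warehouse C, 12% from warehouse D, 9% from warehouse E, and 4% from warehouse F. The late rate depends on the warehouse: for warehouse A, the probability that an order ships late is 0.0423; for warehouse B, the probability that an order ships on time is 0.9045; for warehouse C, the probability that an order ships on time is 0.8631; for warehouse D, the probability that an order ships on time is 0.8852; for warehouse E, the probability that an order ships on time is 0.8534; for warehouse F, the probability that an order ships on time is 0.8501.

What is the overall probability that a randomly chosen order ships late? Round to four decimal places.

0.1196

P(L|B) = 1 − 0.9045 = 0.0955.
P(L|C) = 1 − 0.8631 = 0.1369.
P(L|D) = 1 − 0.8852 = 0.1148.
P(L|E) = 1 − 0.8534 = 0.1466.
P(L|F) = 1 − 0.8501 = 0.1499.
P(L) = P(L|A)·P(A) + P(L|B)·P(B) + P(L|C)·P(C) + P(L|D)·P(D) + P(L|E)·P(E) + P(L|F)·P(F)
      = 0.0423·0.13 + 0.0955·0.09 + 0.1369·0.53 + 0.1148·0.12 + 0.1466·0.09 + 0.1499·0.04
      = 0.005499 + 0.008595 + 0.072557 + 0.013776 + 0.013194 + 0.005996 = 0.119617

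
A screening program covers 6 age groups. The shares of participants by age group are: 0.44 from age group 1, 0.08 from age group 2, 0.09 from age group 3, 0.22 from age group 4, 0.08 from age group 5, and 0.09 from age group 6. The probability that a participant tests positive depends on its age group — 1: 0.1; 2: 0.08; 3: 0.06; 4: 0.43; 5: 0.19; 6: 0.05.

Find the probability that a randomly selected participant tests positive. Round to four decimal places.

P(T) ≈ 0.1701

Summing over the partition,
P(T) = P(T|1)·P(1) + P(T|2)·P(2) + P(T|3)·P(3) + P(T|4)·P(4) + P(T|5)·P(5) + P(T|6)·P(6)
      = 0.1·0.44 + 0.08·0.08 + 0.06·0.09 + 0.43·0.22 + 0.19·0.08 + 0.05·0.09
      = 0.044 + 0.0064 + 0.0054 + 0.0946 + 0.0152 + 0.0045 = 0.1701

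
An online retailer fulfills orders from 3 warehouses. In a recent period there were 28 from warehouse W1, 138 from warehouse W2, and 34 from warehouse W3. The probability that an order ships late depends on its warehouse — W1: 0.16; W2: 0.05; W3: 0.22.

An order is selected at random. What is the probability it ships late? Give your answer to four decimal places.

Total: 28 + 138 + 34 = 200.
P(W1) = 28/200 = 0.14. P(W2) = 138/200 = 0.69. P(W3) = 34/200 = 0.17.
Using total probability over the partition,
P(L) = P(L|W1)·P(W1) + P(L|W2)·P(W2) + P(L|W3)·P(W3)
      = 0.16·0.14 + 0.05·0.69 + 0.22·0.17
      = 0.0224 + 0.0345 + 0.0374 = 0.0943

0.0943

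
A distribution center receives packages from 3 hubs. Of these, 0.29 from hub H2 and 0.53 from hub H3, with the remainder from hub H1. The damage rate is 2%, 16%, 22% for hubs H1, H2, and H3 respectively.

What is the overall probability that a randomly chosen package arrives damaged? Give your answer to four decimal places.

P(H1) = 1 − (0.29 + 0.53) = 0.18.
P(D) = P(D|H1)·P(H1) + P(D|H2)·P(H2) + P(D|H3)·P(H3)
      = 0.02·0.18 + 0.16·0.29 + 0.22·0.53
      = 0.0036 + 0.0464 + 0.1166 = 0.1666

0.1666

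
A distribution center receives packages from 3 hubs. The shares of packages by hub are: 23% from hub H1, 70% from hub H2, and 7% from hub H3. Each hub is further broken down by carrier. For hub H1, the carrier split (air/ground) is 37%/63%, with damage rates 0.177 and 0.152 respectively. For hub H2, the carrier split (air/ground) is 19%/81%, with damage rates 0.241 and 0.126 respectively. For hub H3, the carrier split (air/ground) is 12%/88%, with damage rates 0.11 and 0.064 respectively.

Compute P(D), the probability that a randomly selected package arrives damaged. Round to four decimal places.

P(D|H1) = 0.37·0.177 + 0.63·0.152 = 0.06549 + 0.09576 = 0.16125
P(D|H2) = 0.19·0.241 + 0.81·0.126 = 0.04579 + 0.10206 = 0.14785
P(D|H3) = 0.12·0.11 + 0.88·0.064 = 0.0132 + 0.05632 = 0.06952
By total probability over the outer partition,
P(D) = 0.23·0.16125 + 0.7·0.14785 + 0.07·0.06952
      = 0.0370875 + 0.103495 + 0.0048664 = 0.1454489

0.1454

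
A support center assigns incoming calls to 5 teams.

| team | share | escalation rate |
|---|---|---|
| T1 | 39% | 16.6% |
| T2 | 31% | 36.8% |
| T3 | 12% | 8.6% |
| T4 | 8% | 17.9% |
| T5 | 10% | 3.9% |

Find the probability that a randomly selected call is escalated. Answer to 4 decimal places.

P(E) ≈ 0.2074

By the law of total probability,
P(E) = P(E|T1)·P(T1) + P(E|T2)·P(T2) + P(E|T3)·P(T3) + P(E|T4)·P(T4) + P(E|T5)·P(T5)
      = 0.166·0.39 + 0.368·0.31 + 0.086·0.12 + 0.179·0.08 + 0.039·0.1
      = 0.06474 + 0.11408 + 0.01032 + 0.01432 + 0.0039 = 0.20736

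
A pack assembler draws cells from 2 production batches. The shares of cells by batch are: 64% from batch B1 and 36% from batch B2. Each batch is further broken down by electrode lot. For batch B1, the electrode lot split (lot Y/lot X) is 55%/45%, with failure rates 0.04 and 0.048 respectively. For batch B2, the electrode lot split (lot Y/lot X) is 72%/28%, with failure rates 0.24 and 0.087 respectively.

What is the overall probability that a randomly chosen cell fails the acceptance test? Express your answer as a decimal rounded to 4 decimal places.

0.0989

P(F|B1) = 0.55·0.04 + 0.45·0.048 = 0.022 + 0.0216 = 0.0436
P(F|B2) = 0.72·0.24 + 0.28·0.087 = 0.1728 + 0.02436 = 0.19716
Then overall,
P(F) = 0.64·0.0436 + 0.36·0.19716
      = 0.027904 + 0.0709776 = 0.0988816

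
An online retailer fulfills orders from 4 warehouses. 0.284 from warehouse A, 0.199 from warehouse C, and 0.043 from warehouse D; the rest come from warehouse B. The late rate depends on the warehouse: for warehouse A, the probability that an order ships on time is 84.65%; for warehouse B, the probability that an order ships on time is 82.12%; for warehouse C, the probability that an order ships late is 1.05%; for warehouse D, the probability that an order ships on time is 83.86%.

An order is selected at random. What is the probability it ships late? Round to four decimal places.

0.1374

P(B) = 1 − (0.284 + 0.199 + 0.043) = 0.474.
P(L|A) = 1 − 0.8465 = 0.1535.
P(L|B) = 1 − 0.8212 = 0.1788.
P(L|D) = 1 − 0.8386 = 0.1614.
Summing over the partition,
P(L) = P(L|A)·P(A) + P(L|B)·P(B) + P(L|C)·P(C) + P(L|D)·P(D)
      = 0.1535·0.284 + 0.1788·0.474 + 0.0105·0.199 + 0.1614·0.043
      = 0.043594 + 0.0847512 + 0.0020895 + 0.0069402 = 0.1373749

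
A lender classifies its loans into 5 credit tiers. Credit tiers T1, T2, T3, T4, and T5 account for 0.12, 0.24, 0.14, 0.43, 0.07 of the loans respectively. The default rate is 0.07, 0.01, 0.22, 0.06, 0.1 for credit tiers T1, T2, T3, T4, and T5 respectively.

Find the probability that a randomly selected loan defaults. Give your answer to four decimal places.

P(D) ≈ 0.0744

P(D) = P(D|T1)·P(T1) + P(D|T2)·P(T2) + P(D|T3)·P(T3) + P(D|T4)·P(T4) + P(D|T5)·P(T5)
      = 0.07·0.12 + 0.01·0.24 + 0.22·0.14 + 0.06·0.43 + 0.1·0.07
      = 0.0084 + 0.0024 + 0.0308 + 0.0258 + 0.007 = 0.0744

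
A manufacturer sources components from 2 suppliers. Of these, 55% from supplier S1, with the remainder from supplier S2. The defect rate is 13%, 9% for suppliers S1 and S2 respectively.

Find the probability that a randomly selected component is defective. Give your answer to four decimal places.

P(D) ≈ 0.1120

P(S2) = 1 − (0.55) = 0.45.
Using total probability over the partition,
P(D) = P(D|S1)·P(S1) + P(D|S2)·P(S2)
      = 0.13·0.55 + 0.09·0.45
      = 0.0715 + 0.0405 = 0.112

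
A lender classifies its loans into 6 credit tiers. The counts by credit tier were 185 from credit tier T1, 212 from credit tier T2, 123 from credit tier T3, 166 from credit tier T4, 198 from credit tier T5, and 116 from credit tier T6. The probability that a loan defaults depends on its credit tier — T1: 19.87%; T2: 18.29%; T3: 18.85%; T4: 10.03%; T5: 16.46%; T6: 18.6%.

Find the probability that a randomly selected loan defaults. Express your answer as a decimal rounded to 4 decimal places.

Total: 185 + 212 + 123 + 166 + 198 + 116 = 1000.
P(T1) = 185/1000 = 0.185. P(T2) = 212/1000 = 0.212. P(T3) = 123/1000 = 0.123. P(T4) = 166/1000 = 0.166. P(T5) = 198/1000 = 0.198. P(T6) = 116/1000 = 0.116.
Summing over the partition,
P(D) = P(D|T1)·P(T1) + P(D|T2)·P(T2) + P(D|T3)·P(T3) + P(D|T4)·P(T4) + P(D|T5)·P(T5) + P(D|T6)·P(T6)
      = 0.1987·0.185 + 0.1829·0.212 + 0.1885·0.123 + 0.1003·0.166 + 0.1646·0.198 + 0.186·0.116
      = 0.0367595 + 0.0387748 + 0.0231855 + 0.0166498 + 0.0325908 + 0.021576 = 0.1695364

P(D) ≈ 0.1695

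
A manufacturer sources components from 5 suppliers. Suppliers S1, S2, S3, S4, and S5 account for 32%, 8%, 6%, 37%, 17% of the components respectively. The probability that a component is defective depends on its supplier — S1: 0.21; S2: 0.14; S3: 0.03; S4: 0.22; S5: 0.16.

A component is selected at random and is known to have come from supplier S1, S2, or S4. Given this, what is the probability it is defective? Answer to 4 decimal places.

P(D|S) ≈ 0.2075

Let S = {S1, S2, S4}.
P(S) = 0.32 + 0.08 + 0.37 = 0.77.
P(D ∩ S) = 0.21·0.32 + 0.14·0.08 + 0.22·0.37 = 0.0672 + 0.0112 + 0.0814 = 0.1598.
P(D | S) = 0.1598 / 0.77 = 0.207532…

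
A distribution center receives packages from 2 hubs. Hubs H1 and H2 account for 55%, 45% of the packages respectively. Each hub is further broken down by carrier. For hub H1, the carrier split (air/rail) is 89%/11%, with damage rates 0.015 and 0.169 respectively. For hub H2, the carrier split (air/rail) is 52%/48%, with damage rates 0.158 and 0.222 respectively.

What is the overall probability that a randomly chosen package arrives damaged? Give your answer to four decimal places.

P(D|H1) = 0.89·0.015 + 0.11·0.169 = 0.01335 + 0.01859 = 0.03194
P(D|H2) = 0.52·0.158 + 0.48·0.222 = 0.08216 + 0.10656 = 0.18872
Then overall,
P(D) = 0.55·0.03194 + 0.45·0.18872
      = 0.017567 + 0.084924 = 0.102491

P(D) ≈ 0.1025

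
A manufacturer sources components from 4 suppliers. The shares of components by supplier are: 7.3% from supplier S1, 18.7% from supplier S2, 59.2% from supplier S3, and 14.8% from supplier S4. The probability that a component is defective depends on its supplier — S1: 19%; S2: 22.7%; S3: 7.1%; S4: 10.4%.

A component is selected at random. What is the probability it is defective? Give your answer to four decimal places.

P(D) = P(D|S1)·P(S1) + P(D|S2)·P(S2) + P(D|S3)·P(S3) + P(D|S4)·P(S4)
      = 0.19·0.073 + 0.227·0.187 + 0.071·0.592 + 0.104·0.148
      = 0.01387 + 0.042449 + 0.042032 + 0.015392 = 0.113743

0.1137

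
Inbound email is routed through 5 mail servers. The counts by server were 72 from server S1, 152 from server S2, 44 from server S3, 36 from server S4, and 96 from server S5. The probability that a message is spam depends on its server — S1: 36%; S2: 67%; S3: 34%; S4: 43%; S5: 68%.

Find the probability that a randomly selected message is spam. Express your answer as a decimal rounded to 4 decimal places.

Total: 72 + 152 + 44 + 36 + 96 = 400.
P(S1) = 72/400 = 0.18. P(S2) = 152/400 = 0.38. P(S3) = 44/400 = 0.11. P(S4) = 36/400 = 0.09. P(S5) = 96/400 = 0.24.
By the law of total probability,
P(S) = P(S|S1)·P(S1) + P(S|S2)·P(S2) + P(S|S3)·P(S3) + P(S|S4)·P(S4) + P(S|S5)·P(S5)
      = 0.36·0.18 + 0.67·0.38 + 0.34·0.11 + 0.43·0.09 + 0.68·0.24
      = 0.0648 + 0.2546 + 0.0374 + 0.0387 + 0.1632 = 0.5587

P(S) ≈ 0.5587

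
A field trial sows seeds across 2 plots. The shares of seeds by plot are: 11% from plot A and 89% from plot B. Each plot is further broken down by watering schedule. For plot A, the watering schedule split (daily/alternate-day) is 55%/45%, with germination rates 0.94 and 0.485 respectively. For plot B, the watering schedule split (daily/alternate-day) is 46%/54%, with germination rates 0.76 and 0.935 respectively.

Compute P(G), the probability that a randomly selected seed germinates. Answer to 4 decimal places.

P(G|A) = 0.55·0.94 + 0.45·0.485 = 0.517 + 0.21825 = 0.73525
P(G|B) = 0.46·0.76 + 0.54·0.935 = 0.3496 + 0.5049 = 0.8545
By total probability over the outer partition,
P(G) = 0.11·0.73525 + 0.89·0.8545
      = 0.0808775 + 0.760505 = 0.8413825

P(G) ≈ 0.8414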